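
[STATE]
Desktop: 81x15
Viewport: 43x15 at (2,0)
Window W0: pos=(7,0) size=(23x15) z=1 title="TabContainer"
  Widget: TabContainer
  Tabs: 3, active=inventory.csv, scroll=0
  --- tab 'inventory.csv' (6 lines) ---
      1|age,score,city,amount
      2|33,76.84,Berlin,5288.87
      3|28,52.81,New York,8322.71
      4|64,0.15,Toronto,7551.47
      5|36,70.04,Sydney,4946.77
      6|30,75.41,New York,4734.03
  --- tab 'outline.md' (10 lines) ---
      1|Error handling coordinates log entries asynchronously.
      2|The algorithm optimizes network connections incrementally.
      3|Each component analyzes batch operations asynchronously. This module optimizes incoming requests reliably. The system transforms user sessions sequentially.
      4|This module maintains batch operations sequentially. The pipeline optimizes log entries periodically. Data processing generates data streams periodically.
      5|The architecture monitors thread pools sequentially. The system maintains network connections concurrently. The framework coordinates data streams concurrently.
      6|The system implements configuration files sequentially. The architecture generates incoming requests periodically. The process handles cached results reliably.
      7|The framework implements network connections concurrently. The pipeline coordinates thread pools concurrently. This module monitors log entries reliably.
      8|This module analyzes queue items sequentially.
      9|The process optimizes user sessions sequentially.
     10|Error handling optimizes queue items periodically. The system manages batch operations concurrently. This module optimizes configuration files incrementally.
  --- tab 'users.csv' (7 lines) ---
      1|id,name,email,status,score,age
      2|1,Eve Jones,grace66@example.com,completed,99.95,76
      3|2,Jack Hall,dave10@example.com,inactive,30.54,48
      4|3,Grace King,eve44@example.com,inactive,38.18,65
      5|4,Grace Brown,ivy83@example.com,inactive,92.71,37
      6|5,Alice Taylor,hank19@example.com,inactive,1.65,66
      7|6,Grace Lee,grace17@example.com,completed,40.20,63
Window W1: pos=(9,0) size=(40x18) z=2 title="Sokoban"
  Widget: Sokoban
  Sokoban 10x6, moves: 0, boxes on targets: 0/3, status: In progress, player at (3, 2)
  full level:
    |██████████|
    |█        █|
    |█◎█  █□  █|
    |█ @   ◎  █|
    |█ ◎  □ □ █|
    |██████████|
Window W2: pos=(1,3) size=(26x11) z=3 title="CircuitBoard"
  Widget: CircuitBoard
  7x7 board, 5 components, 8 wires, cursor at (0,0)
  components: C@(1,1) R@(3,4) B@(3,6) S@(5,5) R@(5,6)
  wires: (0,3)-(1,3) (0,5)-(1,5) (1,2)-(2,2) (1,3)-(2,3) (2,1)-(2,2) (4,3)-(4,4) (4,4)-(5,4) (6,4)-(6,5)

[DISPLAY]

     ┏━┏━━━━━━━━━━━━━━━━━━━━━━━━━━━━━━━━━━━
     ┃ ┃ Sokoban                           
     ┠─┠───────────────────────────────────
━━━━━━━━━━━━━━━━━━━━━━━━┓                  
 CircuitBoard           ┃                  
────────────────────────┨                  
   0 1 2 3 4 5 6        ┃                  
0  [.]          ·       ┃                  
                │       ┃                  
1       C   ·   ·       ┃                  
            │   │       ┃                  
2       · ─ ·   ·       ┃                  
                        ┃                  
━━━━━━━━━━━━━━━━━━━━━━━━┛                  
     ┗━┃                                   


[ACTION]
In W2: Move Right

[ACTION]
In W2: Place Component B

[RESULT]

     ┏━┏━━━━━━━━━━━━━━━━━━━━━━━━━━━━━━━━━━━
     ┃ ┃ Sokoban                           
     ┠─┠───────────────────────────────────
━━━━━━━━━━━━━━━━━━━━━━━━┓                  
 CircuitBoard           ┃                  
────────────────────────┨                  
   0 1 2 3 4 5 6        ┃                  
0      [B]      ·       ┃                  
                │       ┃                  
1       C   ·   ·       ┃                  
            │   │       ┃                  
2       · ─ ·   ·       ┃                  
                        ┃                  
━━━━━━━━━━━━━━━━━━━━━━━━┛                  
     ┗━┃                                   


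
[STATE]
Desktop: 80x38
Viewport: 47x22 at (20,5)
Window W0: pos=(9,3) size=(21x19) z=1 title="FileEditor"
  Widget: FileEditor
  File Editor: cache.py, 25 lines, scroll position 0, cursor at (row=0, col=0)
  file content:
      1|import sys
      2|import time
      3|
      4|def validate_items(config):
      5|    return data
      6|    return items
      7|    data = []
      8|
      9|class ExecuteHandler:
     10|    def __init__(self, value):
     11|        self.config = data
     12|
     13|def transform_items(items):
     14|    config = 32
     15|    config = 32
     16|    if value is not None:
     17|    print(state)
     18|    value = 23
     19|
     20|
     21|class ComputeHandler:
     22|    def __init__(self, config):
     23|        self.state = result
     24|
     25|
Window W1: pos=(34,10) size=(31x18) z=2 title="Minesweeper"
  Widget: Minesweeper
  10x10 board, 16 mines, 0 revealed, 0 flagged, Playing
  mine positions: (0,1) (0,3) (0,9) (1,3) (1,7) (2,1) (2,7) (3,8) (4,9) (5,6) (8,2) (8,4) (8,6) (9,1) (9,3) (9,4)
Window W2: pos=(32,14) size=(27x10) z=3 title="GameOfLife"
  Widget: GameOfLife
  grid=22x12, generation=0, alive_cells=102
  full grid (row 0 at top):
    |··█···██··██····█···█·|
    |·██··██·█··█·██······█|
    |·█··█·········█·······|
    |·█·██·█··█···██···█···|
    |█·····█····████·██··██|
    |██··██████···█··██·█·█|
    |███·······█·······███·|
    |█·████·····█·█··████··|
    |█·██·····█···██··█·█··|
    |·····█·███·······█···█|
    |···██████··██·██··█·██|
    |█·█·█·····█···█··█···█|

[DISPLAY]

─────────┨                                     
        ▲┃                                     
e       █┃                                     
        ░┃                                     
te_items░┃                                     
 data   ░┃    ┏━━━━━━━━━━━━━━━━━━━━━━━━━━━━━┓  
 items  ░┃    ┃ Minesweeper                 ┃  
 []     ░┃    ┠─────────────────────────────┨  
        ░┃    ┃■■■■■■■■■■                   ┃  
uteHandl░┃  ┏━━━━━━━━━━━━━━━━━━━━━━━━━┓     ┃  
init__(s░┃  ┃ GameOfLife              ┃     ┃  
lf.confi░┃  ┠─────────────────────────┨     ┃  
        ░┃  ┃Gen: 0                   ┃     ┃  
orm_item░┃  ┃·█·██·█··█···██···█···   ┃     ┃  
 = 32   ░┃  ┃█·····█····████·██··██   ┃     ┃  
 = 32   ▼┃  ┃██··██████···█··██·█·█   ┃     ┃  
━━━━━━━━━┛  ┃███·······█·······███·   ┃     ┃  
            ┃█·████·····█·█··████··   ┃     ┃  
            ┗━━━━━━━━━━━━━━━━━━━━━━━━━┛     ┃  
              ┃                             ┃  
              ┃                             ┃  
              ┃                             ┃  


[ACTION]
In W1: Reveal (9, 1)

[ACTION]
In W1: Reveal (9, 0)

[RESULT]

─────────┨                                     
        ▲┃                                     
e       █┃                                     
        ░┃                                     
te_items░┃                                     
 data   ░┃    ┏━━━━━━━━━━━━━━━━━━━━━━━━━━━━━┓  
 items  ░┃    ┃ Minesweeper                 ┃  
 []     ░┃    ┠─────────────────────────────┨  
        ░┃    ┃■✹■✹■■■■■✹                   ┃  
uteHandl░┃  ┏━━━━━━━━━━━━━━━━━━━━━━━━━┓     ┃  
init__(s░┃  ┃ GameOfLife              ┃     ┃  
lf.confi░┃  ┠─────────────────────────┨     ┃  
        ░┃  ┃Gen: 0                   ┃     ┃  
orm_item░┃  ┃·█·██·█··█···██···█···   ┃     ┃  
 = 32   ░┃  ┃█·····█····████·██··██   ┃     ┃  
 = 32   ▼┃  ┃██··██████···█··██·█·█   ┃     ┃  
━━━━━━━━━┛  ┃███·······█·······███·   ┃     ┃  
            ┃█·████·····█·█··████··   ┃     ┃  
            ┗━━━━━━━━━━━━━━━━━━━━━━━━━┛     ┃  
              ┃                             ┃  
              ┃                             ┃  
              ┃                             ┃  


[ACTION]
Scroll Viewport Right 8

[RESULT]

─┨                                             
▲┃                                             
█┃                                             
░┃                                             
░┃                                             
░┃    ┏━━━━━━━━━━━━━━━━━━━━━━━━━━━━━┓          
░┃    ┃ Minesweeper                 ┃          
░┃    ┠─────────────────────────────┨          
░┃    ┃■✹■✹■■■■■✹                   ┃          
░┃  ┏━━━━━━━━━━━━━━━━━━━━━━━━━┓     ┃          
░┃  ┃ GameOfLife              ┃     ┃          
░┃  ┠─────────────────────────┨     ┃          
░┃  ┃Gen: 0                   ┃     ┃          
░┃  ┃·█·██·█··█···██···█···   ┃     ┃          
░┃  ┃█·····█····████·██··██   ┃     ┃          
▼┃  ┃██··██████···█··██·█·█   ┃     ┃          
━┛  ┃███·······█·······███·   ┃     ┃          
    ┃█·████·····█·█··████··   ┃     ┃          
    ┗━━━━━━━━━━━━━━━━━━━━━━━━━┛     ┃          
      ┃                             ┃          
      ┃                             ┃          
      ┃                             ┃          


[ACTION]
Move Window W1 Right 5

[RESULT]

─┨                                             
▲┃                                             
█┃                                             
░┃                                             
░┃                                             
░┃         ┏━━━━━━━━━━━━━━━━━━━━━━━━━━━━━┓     
░┃         ┃ Minesweeper                 ┃     
░┃         ┠─────────────────────────────┨     
░┃         ┃■✹■✹■■■■■✹                   ┃     
░┃  ┏━━━━━━━━━━━━━━━━━━━━━━━━━┓          ┃     
░┃  ┃ GameOfLife              ┃          ┃     
░┃  ┠─────────────────────────┨          ┃     
░┃  ┃Gen: 0                   ┃          ┃     
░┃  ┃·█·██·█··█···██···█···   ┃          ┃     
░┃  ┃█·····█····████·██··██   ┃          ┃     
▼┃  ┃██··██████···█··██·█·█   ┃          ┃     
━┛  ┃███·······█·······███·   ┃          ┃     
    ┃█·████·····█·█··████··   ┃          ┃     
    ┗━━━━━━━━━━━━━━━━━━━━━━━━━┛          ┃     
           ┃                             ┃     
           ┃                             ┃     
           ┃                             ┃     


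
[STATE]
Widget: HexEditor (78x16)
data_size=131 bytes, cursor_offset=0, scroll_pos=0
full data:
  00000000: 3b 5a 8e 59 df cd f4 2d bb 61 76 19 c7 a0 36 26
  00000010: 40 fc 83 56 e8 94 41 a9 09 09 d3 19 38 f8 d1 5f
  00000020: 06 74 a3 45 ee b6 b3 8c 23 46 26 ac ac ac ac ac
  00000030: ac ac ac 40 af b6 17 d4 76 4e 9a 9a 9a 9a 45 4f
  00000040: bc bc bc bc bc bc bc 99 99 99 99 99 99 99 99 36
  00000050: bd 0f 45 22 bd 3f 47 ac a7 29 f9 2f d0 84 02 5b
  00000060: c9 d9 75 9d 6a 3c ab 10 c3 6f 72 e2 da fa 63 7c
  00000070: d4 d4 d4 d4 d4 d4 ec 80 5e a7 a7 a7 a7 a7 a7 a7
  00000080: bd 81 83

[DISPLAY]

00000000  3B 5a 8e 59 df cd f4 2d  bb 61 76 19 c7 a0 36 26  |;Z.Y...-.av...6&|
00000010  40 fc 83 56 e8 94 41 a9  09 09 d3 19 38 f8 d1 5f  |@..V..A.....8.._|
00000020  06 74 a3 45 ee b6 b3 8c  23 46 26 ac ac ac ac ac  |.t.E....#F&.....|
00000030  ac ac ac 40 af b6 17 d4  76 4e 9a 9a 9a 9a 45 4f  |...@....vN....EO|
00000040  bc bc bc bc bc bc bc 99  99 99 99 99 99 99 99 36  |...............6|
00000050  bd 0f 45 22 bd 3f 47 ac  a7 29 f9 2f d0 84 02 5b  |..E".?G..)./...[|
00000060  c9 d9 75 9d 6a 3c ab 10  c3 6f 72 e2 da fa 63 7c  |..u.j<...or...c||
00000070  d4 d4 d4 d4 d4 d4 ec 80  5e a7 a7 a7 a7 a7 a7 a7  |........^.......|
00000080  bd 81 83                                          |...             |
                                                                              
                                                                              
                                                                              
                                                                              
                                                                              
                                                                              
                                                                              


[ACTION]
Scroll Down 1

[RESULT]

00000010  40 fc 83 56 e8 94 41 a9  09 09 d3 19 38 f8 d1 5f  |@..V..A.....8.._|
00000020  06 74 a3 45 ee b6 b3 8c  23 46 26 ac ac ac ac ac  |.t.E....#F&.....|
00000030  ac ac ac 40 af b6 17 d4  76 4e 9a 9a 9a 9a 45 4f  |...@....vN....EO|
00000040  bc bc bc bc bc bc bc 99  99 99 99 99 99 99 99 36  |...............6|
00000050  bd 0f 45 22 bd 3f 47 ac  a7 29 f9 2f d0 84 02 5b  |..E".?G..)./...[|
00000060  c9 d9 75 9d 6a 3c ab 10  c3 6f 72 e2 da fa 63 7c  |..u.j<...or...c||
00000070  d4 d4 d4 d4 d4 d4 ec 80  5e a7 a7 a7 a7 a7 a7 a7  |........^.......|
00000080  bd 81 83                                          |...             |
                                                                              
                                                                              
                                                                              
                                                                              
                                                                              
                                                                              
                                                                              
                                                                              


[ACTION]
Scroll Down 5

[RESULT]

00000060  c9 d9 75 9d 6a 3c ab 10  c3 6f 72 e2 da fa 63 7c  |..u.j<...or...c||
00000070  d4 d4 d4 d4 d4 d4 ec 80  5e a7 a7 a7 a7 a7 a7 a7  |........^.......|
00000080  bd 81 83                                          |...             |
                                                                              
                                                                              
                                                                              
                                                                              
                                                                              
                                                                              
                                                                              
                                                                              
                                                                              
                                                                              
                                                                              
                                                                              
                                                                              


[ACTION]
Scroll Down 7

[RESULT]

00000080  bd 81 83                                          |...             |
                                                                              
                                                                              
                                                                              
                                                                              
                                                                              
                                                                              
                                                                              
                                                                              
                                                                              
                                                                              
                                                                              
                                                                              
                                                                              
                                                                              
                                                                              


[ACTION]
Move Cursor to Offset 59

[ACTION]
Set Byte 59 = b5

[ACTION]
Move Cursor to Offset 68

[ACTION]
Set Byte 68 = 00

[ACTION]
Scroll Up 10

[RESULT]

00000000  3b 5a 8e 59 df cd f4 2d  bb 61 76 19 c7 a0 36 26  |;Z.Y...-.av...6&|
00000010  40 fc 83 56 e8 94 41 a9  09 09 d3 19 38 f8 d1 5f  |@..V..A.....8.._|
00000020  06 74 a3 45 ee b6 b3 8c  23 46 26 ac ac ac ac ac  |.t.E....#F&.....|
00000030  ac ac ac 40 af b6 17 d4  76 4e 9a b5 9a 9a 45 4f  |...@....vN....EO|
00000040  bc bc bc bc 00 bc bc 99  99 99 99 99 99 99 99 36  |...............6|
00000050  bd 0f 45 22 bd 3f 47 ac  a7 29 f9 2f d0 84 02 5b  |..E".?G..)./...[|
00000060  c9 d9 75 9d 6a 3c ab 10  c3 6f 72 e2 da fa 63 7c  |..u.j<...or...c||
00000070  d4 d4 d4 d4 d4 d4 ec 80  5e a7 a7 a7 a7 a7 a7 a7  |........^.......|
00000080  bd 81 83                                          |...             |
                                                                              
                                                                              
                                                                              
                                                                              
                                                                              
                                                                              
                                                                              


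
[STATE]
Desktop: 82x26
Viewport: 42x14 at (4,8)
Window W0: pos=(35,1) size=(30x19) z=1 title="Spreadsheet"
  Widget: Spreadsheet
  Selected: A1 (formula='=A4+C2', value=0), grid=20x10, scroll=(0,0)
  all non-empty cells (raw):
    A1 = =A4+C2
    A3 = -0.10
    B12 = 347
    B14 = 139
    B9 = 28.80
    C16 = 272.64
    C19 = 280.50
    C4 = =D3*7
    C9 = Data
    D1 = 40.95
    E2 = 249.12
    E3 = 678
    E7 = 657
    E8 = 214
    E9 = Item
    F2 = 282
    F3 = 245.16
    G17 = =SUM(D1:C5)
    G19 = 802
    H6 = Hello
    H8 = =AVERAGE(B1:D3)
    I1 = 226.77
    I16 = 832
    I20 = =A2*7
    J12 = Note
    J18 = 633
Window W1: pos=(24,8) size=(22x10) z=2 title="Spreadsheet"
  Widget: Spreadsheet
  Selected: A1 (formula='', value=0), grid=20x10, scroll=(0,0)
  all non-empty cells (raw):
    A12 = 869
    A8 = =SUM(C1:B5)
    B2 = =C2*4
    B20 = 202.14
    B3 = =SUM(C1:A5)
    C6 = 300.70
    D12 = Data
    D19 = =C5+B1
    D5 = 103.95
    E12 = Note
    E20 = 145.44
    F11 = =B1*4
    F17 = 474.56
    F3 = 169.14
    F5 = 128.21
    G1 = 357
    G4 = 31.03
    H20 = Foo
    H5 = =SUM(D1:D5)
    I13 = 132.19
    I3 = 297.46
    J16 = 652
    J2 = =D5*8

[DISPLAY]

                    ┏━━━━━━━━━━━━━━━━━━━━┓
                    ┃ Spreadsheet        ┃
                    ┠────────────────────┨
                    ┃A1:                 ┃
                    ┃       A       B    ┃
                    ┃--------------------┃
                    ┃  1      [0]       0┃
                    ┃  2        0       0┃
                    ┃  3        0#CIRC!  ┃
                    ┗━━━━━━━━━━━━━━━━━━━━┛
                               ┃ 12       
                               ┗━━━━━━━━━━
                                          
                                          


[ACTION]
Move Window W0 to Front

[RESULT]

                    ┏━━━━━━━━━━┃  2       
                    ┃ Spreadshe┃  3    -0.
                    ┠──────────┃  4       
                    ┃A1:       ┃  5       
                    ┃       A  ┃  6       
                    ┃----------┃  7       
                    ┃  1      [┃  8       
                    ┃  2       ┃  9       
                    ┃  3       ┃ 10       
                    ┗━━━━━━━━━━┃ 11       
                               ┃ 12       
                               ┗━━━━━━━━━━
                                          
                                          


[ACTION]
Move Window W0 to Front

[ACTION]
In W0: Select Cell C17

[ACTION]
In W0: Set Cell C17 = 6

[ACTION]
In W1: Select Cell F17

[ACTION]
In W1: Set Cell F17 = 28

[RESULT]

                    ┏━━━━━━━━━━┃  2       
                    ┃ Spreadshe┃  3    -0.
                    ┠──────────┃  4       
                    ┃F17: 28   ┃  5       
                    ┃       A  ┃  6       
                    ┃----------┃  7       
                    ┃  1       ┃  8       
                    ┃  2       ┃  9       
                    ┃  3       ┃ 10       
                    ┗━━━━━━━━━━┃ 11       
                               ┃ 12       
                               ┗━━━━━━━━━━
                                          
                                          


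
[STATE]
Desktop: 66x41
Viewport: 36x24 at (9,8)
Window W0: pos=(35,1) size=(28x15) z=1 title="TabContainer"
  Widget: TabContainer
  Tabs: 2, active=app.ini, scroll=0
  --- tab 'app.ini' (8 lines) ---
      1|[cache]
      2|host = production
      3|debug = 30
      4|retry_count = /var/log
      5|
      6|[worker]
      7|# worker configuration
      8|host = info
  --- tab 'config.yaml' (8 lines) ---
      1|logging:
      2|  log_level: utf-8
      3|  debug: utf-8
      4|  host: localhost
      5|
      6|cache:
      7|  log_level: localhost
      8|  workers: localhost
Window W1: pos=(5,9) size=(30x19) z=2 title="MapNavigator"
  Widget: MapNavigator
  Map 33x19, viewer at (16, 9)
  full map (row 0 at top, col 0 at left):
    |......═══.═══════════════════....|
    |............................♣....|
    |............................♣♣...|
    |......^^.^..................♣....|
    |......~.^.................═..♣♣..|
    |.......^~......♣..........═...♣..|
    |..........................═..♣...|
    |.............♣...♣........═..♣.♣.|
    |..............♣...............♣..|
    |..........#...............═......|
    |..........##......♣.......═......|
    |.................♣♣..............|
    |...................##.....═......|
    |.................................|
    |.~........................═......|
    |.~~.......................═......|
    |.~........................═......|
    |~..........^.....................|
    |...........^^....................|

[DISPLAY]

                          ┃debug = 3
━━━━━━━━━━━━━━━━━━━━━━━━━┓┃retry_cou
pNavigator               ┃┃         
─────────────────────────┨┃[worker] 
.......................♣♣┃┃# worker 
.^^.^..................♣.┃┃host = in
.~.^.................═..♣┃┃         
..^~......♣..........═...┃┗━━━━━━━━━
.....................═..♣┃          
........♣...♣........═..♣┃          
.........♣...............┃          
.....#.....@.........═...┃          
.....##......♣.......═...┃          
............♣♣...........┃          
..............##.....═...┃          
.........................┃          
.....................═...┃          
.....................═...┃          
.....................═...┃          
━━━━━━━━━━━━━━━━━━━━━━━━━┛          
                                    
                                    
                                    
                                    


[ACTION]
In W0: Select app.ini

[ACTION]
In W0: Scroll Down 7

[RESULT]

                          ┃         
━━━━━━━━━━━━━━━━━━━━━━━━━┓┃         
pNavigator               ┃┃         
─────────────────────────┨┃         
.......................♣♣┃┃         
.^^.^..................♣.┃┃         
.~.^.................═..♣┃┃         
..^~......♣..........═...┃┗━━━━━━━━━
.....................═..♣┃          
........♣...♣........═..♣┃          
.........♣...............┃          
.....#.....@.........═...┃          
.....##......♣.......═...┃          
............♣♣...........┃          
..............##.....═...┃          
.........................┃          
.....................═...┃          
.....................═...┃          
.....................═...┃          
━━━━━━━━━━━━━━━━━━━━━━━━━┛          
                                    
                                    
                                    
                                    


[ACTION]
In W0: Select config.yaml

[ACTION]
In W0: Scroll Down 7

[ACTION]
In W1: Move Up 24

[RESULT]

                          ┃         
━━━━━━━━━━━━━━━━━━━━━━━━━┓┃         
pNavigator               ┃┃         
─────────────────────────┨┃         
                         ┃┃         
                         ┃┃         
                         ┃┃         
                         ┃┗━━━━━━━━━
                         ┃          
                         ┃          
                         ┃          
.═══.══════@════════════.┃          
.......................♣.┃          
.......................♣♣┃          
.^^.^..................♣.┃          
.~.^.................═..♣┃          
..^~......♣..........═...┃          
.....................═..♣┃          
........♣...♣........═..♣┃          
━━━━━━━━━━━━━━━━━━━━━━━━━┛          
                                    
                                    
                                    
                                    


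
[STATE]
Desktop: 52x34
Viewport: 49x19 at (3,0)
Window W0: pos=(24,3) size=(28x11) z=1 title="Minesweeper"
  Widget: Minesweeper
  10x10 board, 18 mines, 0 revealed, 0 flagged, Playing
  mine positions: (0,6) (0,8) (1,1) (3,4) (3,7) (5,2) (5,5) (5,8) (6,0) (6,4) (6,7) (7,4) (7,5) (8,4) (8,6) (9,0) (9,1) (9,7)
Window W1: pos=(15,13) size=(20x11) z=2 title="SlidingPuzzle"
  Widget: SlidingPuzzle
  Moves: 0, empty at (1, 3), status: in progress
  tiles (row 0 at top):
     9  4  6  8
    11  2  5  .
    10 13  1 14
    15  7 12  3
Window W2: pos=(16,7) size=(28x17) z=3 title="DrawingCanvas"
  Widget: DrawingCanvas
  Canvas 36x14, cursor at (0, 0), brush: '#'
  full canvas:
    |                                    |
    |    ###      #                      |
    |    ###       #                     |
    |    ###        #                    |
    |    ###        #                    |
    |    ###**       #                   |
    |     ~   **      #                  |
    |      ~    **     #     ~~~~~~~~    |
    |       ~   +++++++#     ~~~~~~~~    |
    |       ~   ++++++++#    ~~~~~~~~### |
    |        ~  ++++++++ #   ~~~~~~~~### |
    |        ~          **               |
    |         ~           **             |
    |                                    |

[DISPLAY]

                                                 
                                                 
                                                 
                     ┏━━━━━━━━━━━━━━━━━━━━━━━━━━┓
                     ┃ Minesweeper              ┃
                     ┠──────────────────────────┨
                     ┃■■■■■■■■■■                ┃
             ┏━━━━━━━━━━━━━━━━━━━━━━━━━━┓       ┃
             ┃ DrawingCanvas            ┃       ┃
             ┠──────────────────────────┨       ┃
             ┃+                         ┃       ┃
             ┃    ###      #            ┃       ┃
             ┃    ###       #           ┃       ┃
            ┏┃    ###        #          ┃━━━━━━━┛
            ┃┃    ###        #          ┃        
            ┠┃    ###**       #         ┃        
            ┃┃     ~   **      #        ┃        
            ┃┃      ~    **     #     ~~┃        
            ┃┃       ~   +++++++#     ~~┃        


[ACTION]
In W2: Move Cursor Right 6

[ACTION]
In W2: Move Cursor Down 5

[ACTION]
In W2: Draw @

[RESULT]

                                                 
                                                 
                                                 
                     ┏━━━━━━━━━━━━━━━━━━━━━━━━━━┓
                     ┃ Minesweeper              ┃
                     ┠──────────────────────────┨
                     ┃■■■■■■■■■■                ┃
             ┏━━━━━━━━━━━━━━━━━━━━━━━━━━┓       ┃
             ┃ DrawingCanvas            ┃       ┃
             ┠──────────────────────────┨       ┃
             ┃                          ┃       ┃
             ┃    ###      #            ┃       ┃
             ┃    ###       #           ┃       ┃
            ┏┃    ###        #          ┃━━━━━━━┛
            ┃┃    ###        #          ┃        
            ┠┃    ##@**       #         ┃        
            ┃┃     ~   **      #        ┃        
            ┃┃      ~    **     #     ~~┃        
            ┃┃       ~   +++++++#     ~~┃        


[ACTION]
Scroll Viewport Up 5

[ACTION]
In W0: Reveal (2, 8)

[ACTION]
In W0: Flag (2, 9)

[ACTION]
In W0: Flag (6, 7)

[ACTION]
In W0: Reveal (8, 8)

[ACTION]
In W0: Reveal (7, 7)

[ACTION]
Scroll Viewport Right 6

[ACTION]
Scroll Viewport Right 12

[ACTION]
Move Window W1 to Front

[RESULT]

                                                 
                                                 
                                                 
                     ┏━━━━━━━━━━━━━━━━━━━━━━━━━━┓
                     ┃ Minesweeper              ┃
                     ┠──────────────────────────┨
                     ┃■■■■■■■■■■                ┃
             ┏━━━━━━━━━━━━━━━━━━━━━━━━━━┓       ┃
             ┃ DrawingCanvas            ┃       ┃
             ┠──────────────────────────┨       ┃
             ┃                          ┃       ┃
             ┃    ###      #            ┃       ┃
             ┃    ###       #           ┃       ┃
            ┏━━━━━━━━━━━━━━━━━━┓        ┃━━━━━━━┛
            ┃ SlidingPuzzle    ┃        ┃        
            ┠──────────────────┨        ┃        
            ┃┌────┬────┬────┬──┃        ┃        
            ┃│  9 │  4 │  6 │  ┃#     ~~┃        
            ┃├────┼────┼────┼──┃#     ~~┃        


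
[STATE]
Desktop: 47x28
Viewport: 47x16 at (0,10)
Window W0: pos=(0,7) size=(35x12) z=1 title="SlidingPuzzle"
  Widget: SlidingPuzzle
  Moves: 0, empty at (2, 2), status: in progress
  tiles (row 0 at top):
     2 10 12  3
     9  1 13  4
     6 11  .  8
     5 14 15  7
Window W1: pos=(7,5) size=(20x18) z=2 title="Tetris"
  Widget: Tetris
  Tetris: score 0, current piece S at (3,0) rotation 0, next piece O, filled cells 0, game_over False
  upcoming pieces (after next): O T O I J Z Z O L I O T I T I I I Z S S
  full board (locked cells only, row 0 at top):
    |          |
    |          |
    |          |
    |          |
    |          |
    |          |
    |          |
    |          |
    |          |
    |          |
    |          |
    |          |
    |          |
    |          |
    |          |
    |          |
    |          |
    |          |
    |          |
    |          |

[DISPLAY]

┃┌────┬┃                  ┃       ┃            
┃│  2 │┃                  ┃       ┃            
┃├────┼┃                  ┃       ┃            
┃│  9 │┃                  ┃       ┃            
┃├────┼┃                  ┃       ┃            
┃│  6 │┃                  ┃       ┃            
┃├────┼┃                  ┃       ┃            
┃│  5 │┃                  ┃       ┃            
┗━━━━━━┃                  ┃━━━━━━━┛            
       ┃                  ┃                    
       ┃                  ┃                    
       ┃                  ┃                    
       ┗━━━━━━━━━━━━━━━━━━┛                    
                                               
                                               
                                               


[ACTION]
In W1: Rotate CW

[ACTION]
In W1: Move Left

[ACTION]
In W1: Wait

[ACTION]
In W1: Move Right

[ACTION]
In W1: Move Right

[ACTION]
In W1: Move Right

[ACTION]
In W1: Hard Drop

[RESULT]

┃┌────┬┃                  ┃       ┃            
┃│  2 │┃                  ┃       ┃            
┃├────┼┃                  ┃       ┃            
┃│  9 │┃                  ┃       ┃            
┃├────┼┃                  ┃       ┃            
┃│  6 │┃                  ┃       ┃            
┃├────┼┃                  ┃       ┃            
┃│  5 │┃                  ┃       ┃            
┗━━━━━━┃                  ┃━━━━━━━┛            
       ┃     ░            ┃                    
       ┃     ░░           ┃                    
       ┃      ░           ┃                    
       ┗━━━━━━━━━━━━━━━━━━┛                    
                                               
                                               
                                               


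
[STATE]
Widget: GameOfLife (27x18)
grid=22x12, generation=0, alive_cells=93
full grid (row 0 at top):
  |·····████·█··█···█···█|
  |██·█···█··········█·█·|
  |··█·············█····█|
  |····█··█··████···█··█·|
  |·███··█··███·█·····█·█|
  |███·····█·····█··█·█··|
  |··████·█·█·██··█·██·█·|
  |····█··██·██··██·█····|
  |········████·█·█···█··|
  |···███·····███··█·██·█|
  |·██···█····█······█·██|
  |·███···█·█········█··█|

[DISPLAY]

Gen: 0                     
·····████·█··█···█···█     
██·█···█··········█·█·     
··█·············█····█     
····█··█··████···█··█·     
·███··█··███·█·····█·█     
███·····█·····█··█·█··     
··████·█·█·██··█·██·█·     
····█··██·██··██·█····     
········████·█·█···█··     
···███·····███··█·██·█     
·██···█····█······█·██     
·███···█·█········█··█     
                           
                           
                           
                           
                           


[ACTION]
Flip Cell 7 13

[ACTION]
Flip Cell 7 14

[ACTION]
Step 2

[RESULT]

Gen: 2                     
······█·█·············     
·█·█··█·█·········██·█     
█··█····█···█·····██··     
██·█·····██··██···█··█     
██·······█··█··█··██··     
·█·█······█·····██·██·     
···█···········█·█·██·     
·············█·█·█·█··     
··█····██···██·█·█·██·     
··██···████·███·██···█     
·█···██···█······██··█     
··█················███     
                           
                           
                           
                           
                           


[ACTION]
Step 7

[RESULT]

Gen: 9                     
······█·███···········     
·····██·████·········█     
····██····████·····███     
·····██····███······█·     
··············█·······     
·██············█······     
█··██········██··███··     
···██············█·█··     
···███···········█····     
█···················██     
·█··················██     
······················     
                           
                           
                           
                           
                           


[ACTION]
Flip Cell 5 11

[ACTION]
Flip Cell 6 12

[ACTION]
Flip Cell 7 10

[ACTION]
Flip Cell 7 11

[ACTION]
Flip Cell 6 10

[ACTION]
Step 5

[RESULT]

Gen: 14                    
···████···············     
··█················██·     
··█····█···········█·█     
····█··██············█     
█··█·········█·██···██     
█···········█████····█     
····█······█··█······█     
····██·····███····█···     
·██··█···············█     
···██············█···█     
·················███··     
······················     
                           
                           
                           
                           
                           
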